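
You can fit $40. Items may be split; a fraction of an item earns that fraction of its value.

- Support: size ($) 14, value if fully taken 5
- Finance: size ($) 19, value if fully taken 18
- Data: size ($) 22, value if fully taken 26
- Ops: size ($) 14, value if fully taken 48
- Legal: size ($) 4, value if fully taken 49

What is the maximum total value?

Sort by value density: Legal 49/4≈12.2, Ops 48/14≈3.43, Data 26/22≈1.18, Finance 18/19≈0.947, Support 5/14≈0.357.
Take all of Legal (4 $, value 49) ; 36 $ left.
Take all of Ops (14 $, value 48) ; 22 $ left.
Data: take in full, 22 $ for value 26 ; 0 left.
Total value = 123.

123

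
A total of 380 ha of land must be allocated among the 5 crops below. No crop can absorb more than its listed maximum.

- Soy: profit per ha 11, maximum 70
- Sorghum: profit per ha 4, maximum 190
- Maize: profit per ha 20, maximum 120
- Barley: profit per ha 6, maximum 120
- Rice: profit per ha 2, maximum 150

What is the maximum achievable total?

Rank by profit per ha: Maize 20 > Soy 11 > Barley 6 > Sorghum 4 > Rice 2.
Give Maize 120 to hit its cap of 120 — 260 left.
Soy takes 70 to reach its cap of 70 — 190 left.
Barley takes 120 to reach its cap of 120 — 70 left.
Only 70 left; Sorghum takes them to reach 70.
Total = 11×70 + 4×70 + 20×120 + 6×120 = 4170.

4170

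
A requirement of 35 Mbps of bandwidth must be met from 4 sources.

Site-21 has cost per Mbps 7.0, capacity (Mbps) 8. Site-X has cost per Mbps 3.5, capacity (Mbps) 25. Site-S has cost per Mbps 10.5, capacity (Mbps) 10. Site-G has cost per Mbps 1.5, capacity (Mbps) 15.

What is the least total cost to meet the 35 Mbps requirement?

92.5

Fill from the cheapest source first.
Take 15 from Site-G at 1.5 ; need 20 more.
Site-X at 3.5: take 20 of its 25 ; requirement met.
Site-21, Site-S: unused.
Cost = 15×1.5 + 20×3.5 = 92.5.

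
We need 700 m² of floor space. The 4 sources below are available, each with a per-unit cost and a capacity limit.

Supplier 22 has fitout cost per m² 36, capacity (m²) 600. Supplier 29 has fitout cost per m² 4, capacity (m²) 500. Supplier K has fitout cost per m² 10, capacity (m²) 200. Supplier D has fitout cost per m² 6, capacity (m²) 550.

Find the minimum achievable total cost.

Cheapest first:
Supplier 29 (4): use full 500 — 200 m² to go.
Take 200 from Supplier D at 6 to finish.
Supplier K, Supplier 22: unused.
Cost = 500×4 + 200×6 = 3200.

3200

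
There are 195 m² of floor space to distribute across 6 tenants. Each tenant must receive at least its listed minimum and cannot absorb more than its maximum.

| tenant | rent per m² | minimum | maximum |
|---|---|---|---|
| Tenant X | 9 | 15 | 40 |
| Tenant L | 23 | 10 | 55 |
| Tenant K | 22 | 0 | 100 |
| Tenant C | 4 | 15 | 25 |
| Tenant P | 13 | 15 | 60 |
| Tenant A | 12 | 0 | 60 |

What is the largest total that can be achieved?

Meeting every minimum uses 15+10+0+15+15+0 = 55 m², leaving 140.
Highest rent per m² first: Tenant L 23 > Tenant K 22 > Tenant P 13 > Tenant A 12 > Tenant X 9 > Tenant C 4.
Give Tenant L 45 more to hit its cap of 55 — 95 left.
Tenant K has room for 100 more but only 95 remain, so it gets 95.
Total = 9×15 + 23×55 + 22×95 + 4×15 + 13×15 = 3745.

3745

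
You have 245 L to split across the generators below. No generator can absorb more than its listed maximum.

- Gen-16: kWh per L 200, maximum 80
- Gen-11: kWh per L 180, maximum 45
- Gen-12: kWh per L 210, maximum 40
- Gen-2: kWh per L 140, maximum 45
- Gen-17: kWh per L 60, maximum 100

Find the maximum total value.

40900

Order the generators by kWh per L: Gen-12 210 > Gen-16 200 > Gen-11 180 > Gen-2 140 > Gen-17 60.
Gen-12 takes 40 to reach its cap of 40 → 205 left.
Gen-16: +80 to 80 (cap) → 125 left.
Gen-11: +45 to 45 (cap) → 80 left.
Gen-2 takes 45 to reach its cap of 45 → 35 left.
Gen-17: +35 (room for 100) → 35. Pool exhausted.
Total = 200×80 + 180×45 + 210×40 + 140×45 + 60×35 = 40900.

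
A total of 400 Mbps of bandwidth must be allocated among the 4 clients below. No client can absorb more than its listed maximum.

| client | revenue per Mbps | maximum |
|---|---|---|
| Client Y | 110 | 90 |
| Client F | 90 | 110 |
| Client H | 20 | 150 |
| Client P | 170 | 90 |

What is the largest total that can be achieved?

Order the clients by revenue per Mbps: Client P 170 > Client Y 110 > Client F 90 > Client H 20.
Client P: +90 to 90 (cap) → 310 left.
Give Client Y 90 to hit its cap of 90 → 220 left.
Client F: +110 to 110 (cap) → 110 left.
Only 110 left; Client H takes them to reach 110.
Total = 110×90 + 90×110 + 20×110 + 170×90 = 37300.

37300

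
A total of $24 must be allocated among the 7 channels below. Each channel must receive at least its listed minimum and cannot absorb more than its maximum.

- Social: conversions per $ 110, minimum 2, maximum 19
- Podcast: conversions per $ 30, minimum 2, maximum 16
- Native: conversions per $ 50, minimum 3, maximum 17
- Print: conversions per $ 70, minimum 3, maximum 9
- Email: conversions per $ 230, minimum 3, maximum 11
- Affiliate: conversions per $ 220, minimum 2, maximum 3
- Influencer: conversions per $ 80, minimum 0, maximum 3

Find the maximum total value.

3830

Meeting every minimum uses 2+2+3+3+3+2+0 = 15 $, leaving 9.
Order the channels by conversions per $: Email 230 > Affiliate 220 > Social 110 > Influencer 80 > Print 70 > Native 50 > Podcast 30.
Email takes 8 more to reach its cap of 11 → 1 left.
Give Affiliate 1 more to hit its cap of 3 → 0 left.
Total = 110×2 + 30×2 + 50×3 + 70×3 + 230×11 + 220×3 = 3830.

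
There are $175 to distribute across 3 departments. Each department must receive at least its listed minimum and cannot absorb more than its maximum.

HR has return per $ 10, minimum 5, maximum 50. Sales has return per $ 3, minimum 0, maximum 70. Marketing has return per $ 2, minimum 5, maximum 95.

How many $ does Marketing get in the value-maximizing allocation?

Meeting every minimum uses 5+0+5 = 10 $, leaving 165.
Rank by return per $: HR 10 > Sales 3 > Marketing 2.
Give HR 45 more to hit its cap of 50 → 120 left.
Give Sales 70 more to hit its cap of 70 → 50 left.
Only 50 left; Marketing takes them to reach 55.

55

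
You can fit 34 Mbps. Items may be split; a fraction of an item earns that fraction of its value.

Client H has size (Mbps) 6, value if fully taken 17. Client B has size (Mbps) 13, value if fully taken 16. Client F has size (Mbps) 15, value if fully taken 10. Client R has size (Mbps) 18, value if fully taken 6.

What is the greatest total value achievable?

43

Best value per unit of size first: Client H 17/6≈2.83, Client B 16/13≈1.23, Client F 10/15≈0.667, Client R 6/18≈0.333.
Take all of Client H (6 Mbps, value 17) → 28 Mbps left.
All 13 Mbps of Client B fit (value 16) → 15 remain.
Take all of Client F (15 Mbps, value 10) → 0 Mbps left.
Total value = 43.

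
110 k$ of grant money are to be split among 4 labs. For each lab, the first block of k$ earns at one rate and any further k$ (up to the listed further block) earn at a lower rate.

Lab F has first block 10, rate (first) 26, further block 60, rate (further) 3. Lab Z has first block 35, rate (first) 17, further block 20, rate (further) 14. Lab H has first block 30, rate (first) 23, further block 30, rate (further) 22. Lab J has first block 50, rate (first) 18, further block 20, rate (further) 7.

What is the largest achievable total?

Order all 8 blocks by rate: Lab F/tier1 26 > Lab H/tier1 23 > Lab H/tier2 22 > Lab J/tier1 18 > Lab Z/tier1 17 > Lab Z/tier2 14 > Lab J/tier2 7 > Lab F/tier2 3.
Lab F tier1 at 26: fill all 10 → 100 left.
Lab H tier1 at 23: fill all 30 → 70 left.
Lab H tier2 at 22: fill all 30 → 40 left.
Lab J tier1 at 18: only 40 left, fill 40.
Total = 26×10 + 23×30 + 22×30 + 18×40 = 2330.

2330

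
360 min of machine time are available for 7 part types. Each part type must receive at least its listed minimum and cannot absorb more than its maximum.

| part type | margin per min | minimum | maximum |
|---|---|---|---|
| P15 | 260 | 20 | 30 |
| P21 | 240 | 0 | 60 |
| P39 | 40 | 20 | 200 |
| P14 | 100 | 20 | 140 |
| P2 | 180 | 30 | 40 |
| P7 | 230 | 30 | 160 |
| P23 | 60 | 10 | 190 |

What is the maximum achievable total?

Meeting every minimum uses 20+0+20+20+30+30+10 = 130 min, leaving 230.
Rank by margin per min: P15 260 > P21 240 > P7 230 > P2 180 > P14 100 > P23 60 > P39 40.
P15: +10 to 30 (cap) → 220 left.
P21 takes 60 more to reach its cap of 60 → 160 left.
P7 takes 130 more to reach its cap of 160 → 30 left.
P2 takes 10 more to reach its cap of 40 → 20 left.
P14 has room for 120 more but only 20 remain, so it gets 40.
Total = 260×30 + 240×60 + 40×20 + 100×40 + 180×40 + 230×160 + 60×10 = 71600.

71600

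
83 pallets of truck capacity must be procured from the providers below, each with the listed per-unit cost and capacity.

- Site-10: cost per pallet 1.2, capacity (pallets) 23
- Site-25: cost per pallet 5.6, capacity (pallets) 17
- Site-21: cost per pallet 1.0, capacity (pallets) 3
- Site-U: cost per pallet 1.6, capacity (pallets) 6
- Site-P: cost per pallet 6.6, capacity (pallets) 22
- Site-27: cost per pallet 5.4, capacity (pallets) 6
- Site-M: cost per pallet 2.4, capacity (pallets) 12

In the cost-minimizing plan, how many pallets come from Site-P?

Use providers in increasing cost order.
Take 3 from Site-21 at 1.0 ; need 80 more.
Site-10 (1.2): use full 23 ; 57 pallets to go.
Site-U (1.6): use full 6 ; 51 pallets to go.
Site-M (2.4): use full 12 ; 39 pallets to go.
Site-27 (5.4): use full 6 ; 33 pallets to go.
Take 17 from Site-25 at 5.6 ; need 16 more.
Site-P (6.6): take the remaining 16 ; done.

16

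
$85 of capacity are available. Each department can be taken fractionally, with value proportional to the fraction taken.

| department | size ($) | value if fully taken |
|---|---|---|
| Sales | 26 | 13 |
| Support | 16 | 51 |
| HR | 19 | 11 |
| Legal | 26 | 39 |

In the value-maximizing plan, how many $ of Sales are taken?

Sort by value density: Support 51/16≈3.19, Legal 39/26≈1.5, HR 11/19≈0.579, Sales 13/26≈0.5.
Take all of Support (16 $, value 51) — 69 $ left.
Legal: take in full, 26 $ for value 39 — 43 left.
HR: take in full, 19 $ for value 11 — 24 left.
Only 24 $ remain; take 24/26 of Sales for value 13×24/26 = 12.

24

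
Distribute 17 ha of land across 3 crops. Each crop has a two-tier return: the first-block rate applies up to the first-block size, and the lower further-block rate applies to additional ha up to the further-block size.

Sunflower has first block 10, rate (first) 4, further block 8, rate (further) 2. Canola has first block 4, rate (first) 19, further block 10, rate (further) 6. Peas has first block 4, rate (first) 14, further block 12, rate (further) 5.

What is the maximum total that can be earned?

186

Treat each block as its own option and order by rate: Canola/T1 19 > Peas/T1 14 > Canola/T2 6 > Peas/T2 5 > Sunflower/T1 4 > Sunflower/T2 2.
Canola T1 at 19: fill all 4 → 13 left.
Peas T1 at 14: fill all 4 → 9 left.
Canola/T2: +9 of 10 at 6; pool empty.
Total = 19×4 + 14×4 + 6×9 = 186.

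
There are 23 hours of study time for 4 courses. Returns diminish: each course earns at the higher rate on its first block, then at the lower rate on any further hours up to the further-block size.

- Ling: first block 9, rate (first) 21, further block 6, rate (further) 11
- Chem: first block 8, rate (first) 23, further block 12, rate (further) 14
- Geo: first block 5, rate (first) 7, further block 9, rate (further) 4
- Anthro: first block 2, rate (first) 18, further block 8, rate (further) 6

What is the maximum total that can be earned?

465

Order all 8 blocks by rate: Chem/first 23 > Ling/first 21 > Anthro/first 18 > Chem/second 14 > Ling/second 11 > Geo/first 7 > Anthro/second 6 > Geo/second 4.
Chem/first (23): +8 — 15 left.
Fill Ling first block (9 at 21) — 6 left.
Anthro/first (18): +2 — 4 left.
4 remain; put them into Chem second at 14.
Total = 23×8 + 21×9 + 18×2 + 14×4 = 465.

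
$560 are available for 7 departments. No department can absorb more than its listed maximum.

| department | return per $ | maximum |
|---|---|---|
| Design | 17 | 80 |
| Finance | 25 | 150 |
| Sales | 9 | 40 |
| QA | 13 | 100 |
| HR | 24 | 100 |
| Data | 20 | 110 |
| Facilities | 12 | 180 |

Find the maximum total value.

11250

Rank by return per $: Finance 25 > HR 24 > Data 20 > Design 17 > QA 13 > Facilities 12 > Sales 9.
Finance: +150 to 150 (cap) → 410 left.
Give HR 100 to hit its cap of 100 → 310 left.
Data: +110 to 110 (cap) → 200 left.
Give Design 80 to hit its cap of 80 → 120 left.
Give QA 100 to hit its cap of 100 → 20 left.
Only 20 left; Facilities takes them to reach 20.
Total = 17×80 + 25×150 + 13×100 + 24×100 + 20×110 + 12×20 = 11250.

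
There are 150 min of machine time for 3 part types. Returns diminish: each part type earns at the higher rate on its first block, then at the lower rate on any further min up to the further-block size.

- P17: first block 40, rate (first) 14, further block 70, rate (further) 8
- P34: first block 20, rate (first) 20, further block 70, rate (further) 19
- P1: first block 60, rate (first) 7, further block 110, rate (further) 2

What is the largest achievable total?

Treat each block as its own option and order by rate: P34/tier1 20 > P34/tier2 19 > P17/tier1 14 > P17/tier2 8 > P1/tier1 7 > P1/tier2 2.
P34 tier1 at 20: fill all 20 → 130 left.
P34/tier2 (19): +70 → 60 left.
P17/tier1 (14): +40 → 20 left.
P17/tier2: +20 of 70 at 8; pool empty.
Total = 20×20 + 19×70 + 14×40 + 8×20 = 2450.

2450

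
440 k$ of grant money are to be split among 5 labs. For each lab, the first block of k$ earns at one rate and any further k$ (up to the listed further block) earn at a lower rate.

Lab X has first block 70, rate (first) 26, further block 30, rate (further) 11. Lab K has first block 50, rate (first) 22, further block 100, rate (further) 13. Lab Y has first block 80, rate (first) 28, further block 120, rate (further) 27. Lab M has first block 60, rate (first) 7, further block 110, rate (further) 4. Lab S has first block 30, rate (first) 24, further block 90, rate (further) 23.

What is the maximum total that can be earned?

11190

Order all 10 blocks by rate: Lab Y/first 28 > Lab Y/second 27 > Lab X/first 26 > Lab S/first 24 > Lab S/second 23 > Lab K/first 22 > Lab K/second 13 > Lab X/second 11 > Lab M/first 7 > Lab M/second 4.
Fill Lab Y first block (80 at 28) ; 360 left.
Fill Lab Y second block (120 at 27) ; 240 left.
Fill Lab X first block (70 at 26) ; 170 left.
Fill Lab S first block (30 at 24) ; 140 left.
Lab S second at 23: fill all 90 ; 50 left.
Lab K/first (22): +50 ; 0 left.
Total = 28×80 + 27×120 + 26×70 + 24×30 + 23×90 + 22×50 = 11190.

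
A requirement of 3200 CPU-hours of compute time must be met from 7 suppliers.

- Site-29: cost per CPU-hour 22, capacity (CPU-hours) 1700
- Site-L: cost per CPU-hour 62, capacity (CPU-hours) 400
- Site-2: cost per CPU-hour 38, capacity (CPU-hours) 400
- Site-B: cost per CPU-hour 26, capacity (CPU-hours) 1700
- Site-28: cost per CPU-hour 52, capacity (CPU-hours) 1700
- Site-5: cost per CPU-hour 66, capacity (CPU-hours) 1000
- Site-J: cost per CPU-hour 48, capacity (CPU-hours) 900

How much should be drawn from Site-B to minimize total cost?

1500

Fill from the cheapest supplier first.
Site-29 at 22: take all 1700 CPU-hours ; 1500 still needed.
Site-B at 26: take 1500 of its 1700 ; requirement met.
Site-2, Site-J, Site-28, Site-L, Site-5: unused.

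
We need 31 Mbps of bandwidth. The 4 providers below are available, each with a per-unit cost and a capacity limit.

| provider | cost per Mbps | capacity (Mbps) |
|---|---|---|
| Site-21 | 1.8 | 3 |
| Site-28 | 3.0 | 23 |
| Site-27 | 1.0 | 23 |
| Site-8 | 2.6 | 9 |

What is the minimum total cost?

Use providers in increasing cost order.
Site-27 (1.0): use full 23 → 8 Mbps to go.
Site-21 (1.8): use full 3 → 5 Mbps to go.
Take 5 from Site-8 at 2.6 to finish.
Site-28: unused.
Cost = 23×1.0 + 3×1.8 + 5×2.6 = 41.4.

41.4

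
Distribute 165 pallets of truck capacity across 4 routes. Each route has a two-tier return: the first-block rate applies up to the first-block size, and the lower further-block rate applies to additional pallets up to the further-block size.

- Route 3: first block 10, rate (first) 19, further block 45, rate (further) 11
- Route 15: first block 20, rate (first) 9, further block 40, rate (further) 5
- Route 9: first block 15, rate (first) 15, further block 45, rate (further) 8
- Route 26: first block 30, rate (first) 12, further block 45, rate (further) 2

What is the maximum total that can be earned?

1810

Treat each block as its own option and order by rate: Route 3/first 19 > Route 9/first 15 > Route 26/first 12 > Route 3/second 11 > Route 15/first 9 > Route 9/second 8 > Route 15/second 5 > Route 26/second 2.
Route 3 first at 19: fill all 10 ; 155 left.
Route 9/first (15): +15 ; 140 left.
Route 26/first (12): +30 ; 110 left.
Fill Route 3 second block (45 at 11) ; 65 left.
Fill Route 15 first block (20 at 9) ; 45 left.
Route 9 second at 8: fill all 45 ; 0 left.
Total = 19×10 + 15×15 + 12×30 + 11×45 + 9×20 + 8×45 = 1810.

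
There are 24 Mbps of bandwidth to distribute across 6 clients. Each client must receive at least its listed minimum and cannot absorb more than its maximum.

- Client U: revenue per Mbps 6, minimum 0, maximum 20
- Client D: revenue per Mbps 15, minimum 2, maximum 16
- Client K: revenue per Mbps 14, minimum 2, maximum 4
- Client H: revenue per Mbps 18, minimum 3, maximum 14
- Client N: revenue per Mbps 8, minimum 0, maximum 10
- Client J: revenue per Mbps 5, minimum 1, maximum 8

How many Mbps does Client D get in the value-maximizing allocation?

Meeting every minimum uses 0+2+2+3+0+1 = 8 Mbps, leaving 16.
Order the clients by revenue per Mbps: Client H 18 > Client D 15 > Client K 14 > Client N 8 > Client U 6 > Client J 5.
Give Client H 11 more to hit its cap of 14 — 5 left.
Client D has room for 14 more but only 5 remain, so it gets 7.

7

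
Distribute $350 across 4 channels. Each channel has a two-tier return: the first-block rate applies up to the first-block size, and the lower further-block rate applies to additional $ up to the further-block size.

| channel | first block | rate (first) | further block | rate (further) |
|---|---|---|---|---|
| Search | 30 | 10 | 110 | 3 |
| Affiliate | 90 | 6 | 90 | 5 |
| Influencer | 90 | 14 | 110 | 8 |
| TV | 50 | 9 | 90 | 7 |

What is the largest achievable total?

Rank every tier by rate: Influencer/T1 14 > Search/T1 10 > TV/T1 9 > Influencer/T2 8 > TV/T2 7 > Affiliate/T1 6 > Affiliate/T2 5 > Search/T2 3.
Influencer T1 at 14: fill all 90 — 260 left.
Search/T1 (10): +30 — 230 left.
Fill TV T1 block (50 at 9) — 180 left.
Influencer/T2 (8): +110 — 70 left.
TV/T2: +70 of 90 at 7; pool empty.
Total = 14×90 + 10×30 + 9×50 + 8×110 + 7×70 = 3380.

3380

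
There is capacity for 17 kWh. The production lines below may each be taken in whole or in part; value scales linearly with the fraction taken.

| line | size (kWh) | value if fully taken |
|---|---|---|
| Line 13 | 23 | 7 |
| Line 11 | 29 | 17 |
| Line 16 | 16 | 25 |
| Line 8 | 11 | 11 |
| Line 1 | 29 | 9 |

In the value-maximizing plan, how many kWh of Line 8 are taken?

Sort by value density: Line 16 25/16≈1.56, Line 8 11/11≈1, Line 11 17/29≈0.586, Line 1 9/29≈0.31, Line 13 7/23≈0.304.
All 16 kWh of Line 16 fit (value 25) ; 1 remain.
Fill the last 1 kWh with part of Line 8: 1/11 of it earns 1.

1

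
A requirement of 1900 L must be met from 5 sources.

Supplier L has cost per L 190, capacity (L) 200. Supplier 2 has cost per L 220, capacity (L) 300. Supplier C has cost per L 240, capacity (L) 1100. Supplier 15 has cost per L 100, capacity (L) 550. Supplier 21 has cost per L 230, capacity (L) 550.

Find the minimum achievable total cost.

Fill from the cheapest source first.
Supplier 15 (100): use full 550 → 1350 L to go.
Supplier L (190): use full 200 → 1150 L to go.
Take 300 from Supplier 2 at 220 → need 850 more.
Supplier 21 (230): use full 550 → 300 L to go.
Supplier C at 240: take 300 of its 1100 → requirement met.
Cost = 550×100 + 200×190 + 300×220 + 550×230 + 300×240 = 357500.

357500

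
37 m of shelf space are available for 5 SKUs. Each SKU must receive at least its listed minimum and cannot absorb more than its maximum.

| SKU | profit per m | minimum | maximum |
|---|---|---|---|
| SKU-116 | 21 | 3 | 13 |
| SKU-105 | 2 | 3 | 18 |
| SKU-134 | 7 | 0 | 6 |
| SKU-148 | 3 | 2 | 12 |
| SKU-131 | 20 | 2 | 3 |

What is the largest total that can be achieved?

417

Meeting every minimum uses 3+3+0+2+2 = 10 m, leaving 27.
Highest profit per m first: SKU-116 21 > SKU-131 20 > SKU-134 7 > SKU-148 3 > SKU-105 2.
Give SKU-116 10 more to hit its cap of 13 → 17 left.
SKU-131 takes 1 more to reach its cap of 3 → 16 left.
SKU-134 takes 6 more to reach its cap of 6 → 10 left.
SKU-148 takes 10 more to reach its cap of 12 → 0 left.
Total = 21×13 + 2×3 + 7×6 + 3×12 + 20×3 = 417.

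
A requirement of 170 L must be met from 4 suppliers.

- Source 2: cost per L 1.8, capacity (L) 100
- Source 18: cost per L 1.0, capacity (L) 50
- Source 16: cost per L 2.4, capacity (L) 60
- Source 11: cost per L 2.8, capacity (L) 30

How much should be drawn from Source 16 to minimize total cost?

20

Cheapest first:
Source 18 at 1.0: take all 50 L → 120 still needed.
Take 100 from Source 2 at 1.8 → need 20 more.
Source 16 at 2.4: take 20 of its 60 → requirement met.
Source 11: unused.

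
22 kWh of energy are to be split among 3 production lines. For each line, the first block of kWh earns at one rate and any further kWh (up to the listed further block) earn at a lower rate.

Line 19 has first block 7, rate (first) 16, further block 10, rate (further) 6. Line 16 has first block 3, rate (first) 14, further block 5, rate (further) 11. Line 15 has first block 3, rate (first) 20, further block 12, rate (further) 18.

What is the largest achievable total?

388

Rank every tier by rate: Line 15/tier1 20 > Line 15/tier2 18 > Line 19/tier1 16 > Line 16/tier1 14 > Line 16/tier2 11 > Line 19/tier2 6.
Line 15/tier1 (20): +3 → 19 left.
Line 15 tier2 at 18: fill all 12 → 7 left.
Line 19/tier1 (16): +7 → 0 left.
Total = 20×3 + 18×12 + 16×7 = 388.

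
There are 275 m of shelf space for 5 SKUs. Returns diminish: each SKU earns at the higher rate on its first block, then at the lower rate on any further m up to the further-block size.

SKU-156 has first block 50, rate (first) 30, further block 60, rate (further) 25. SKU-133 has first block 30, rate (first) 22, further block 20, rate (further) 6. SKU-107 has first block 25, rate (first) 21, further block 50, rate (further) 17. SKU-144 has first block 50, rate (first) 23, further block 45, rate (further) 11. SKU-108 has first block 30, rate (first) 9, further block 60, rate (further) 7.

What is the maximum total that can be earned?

6295

Rank every tier by rate: SKU-156/tier1 30 > SKU-156/tier2 25 > SKU-144/tier1 23 > SKU-133/tier1 22 > SKU-107/tier1 21 > SKU-107/tier2 17 > SKU-144/tier2 11 > SKU-108/tier1 9 > SKU-108/tier2 7 > SKU-133/tier2 6.
Fill SKU-156 tier1 block (50 at 30) ; 225 left.
SKU-156/tier2 (25): +60 ; 165 left.
SKU-144/tier1 (23): +50 ; 115 left.
SKU-133 tier1 at 22: fill all 30 ; 85 left.
SKU-107 tier1 at 21: fill all 25 ; 60 left.
SKU-107/tier2 (17): +50 ; 10 left.
SKU-144 tier2 at 11: only 10 left, fill 10.
Total = 30×50 + 25×60 + 23×50 + 22×30 + 21×25 + 17×50 + 11×10 = 6295.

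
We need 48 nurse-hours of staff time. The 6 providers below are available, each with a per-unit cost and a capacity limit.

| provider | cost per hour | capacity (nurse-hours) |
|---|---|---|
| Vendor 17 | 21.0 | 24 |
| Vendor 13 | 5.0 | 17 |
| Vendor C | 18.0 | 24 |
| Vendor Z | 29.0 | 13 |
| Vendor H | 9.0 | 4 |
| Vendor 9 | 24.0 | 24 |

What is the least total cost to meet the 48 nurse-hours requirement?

616

Cheapest first:
Vendor 13 at 5.0: take all 17 nurse-hours — 31 still needed.
Vendor H at 9.0: take all 4 nurse-hours — 27 still needed.
Take 24 from Vendor C at 18.0 — need 3 more.
Vendor 17 at 21.0: take 3 of its 24 — requirement met.
Vendor 9, Vendor Z: unused.
Cost = 17×5.0 + 4×9.0 + 24×18.0 + 3×21.0 = 616.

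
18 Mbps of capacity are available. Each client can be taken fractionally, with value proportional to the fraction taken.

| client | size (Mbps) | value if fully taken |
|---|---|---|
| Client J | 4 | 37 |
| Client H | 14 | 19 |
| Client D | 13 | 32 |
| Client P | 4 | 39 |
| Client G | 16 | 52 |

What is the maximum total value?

108.5

Best value per unit of size first: Client P 39/4≈9.75, Client J 37/4≈9.25, Client G 52/16≈3.25, Client D 32/13≈2.46, Client H 19/14≈1.36.
All 4 Mbps of Client P fit (value 39) ; 14 remain.
Client J: take in full, 4 Mbps for value 37 ; 10 left.
Fill the last 10 Mbps with part of Client G: 10/16 of it earns 32.5.
Total value = 108.5.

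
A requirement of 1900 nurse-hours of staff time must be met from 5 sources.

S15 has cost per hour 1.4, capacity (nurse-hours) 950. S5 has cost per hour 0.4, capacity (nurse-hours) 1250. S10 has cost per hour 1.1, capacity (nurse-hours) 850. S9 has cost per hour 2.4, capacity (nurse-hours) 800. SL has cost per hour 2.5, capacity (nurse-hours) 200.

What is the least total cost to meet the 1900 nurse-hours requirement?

1215

Use sources in increasing cost order.
S5 at 0.4: take all 1250 nurse-hours ; 650 still needed.
S10 at 1.1: take 650 of its 850 ; requirement met.
S15, S9, SL: unused.
Cost = 1250×0.4 + 650×1.1 = 1215.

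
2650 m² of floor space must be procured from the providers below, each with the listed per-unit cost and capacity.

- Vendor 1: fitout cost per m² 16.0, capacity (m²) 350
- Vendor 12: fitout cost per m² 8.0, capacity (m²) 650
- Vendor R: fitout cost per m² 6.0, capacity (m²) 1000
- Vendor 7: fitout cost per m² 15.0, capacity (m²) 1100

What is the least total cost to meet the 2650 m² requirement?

26200

Use providers in increasing cost order.
Vendor R at 6.0: take all 1000 m² — 1650 still needed.
Take 650 from Vendor 12 at 8.0 — need 1000 more.
Take 1000 from Vendor 7 at 15.0 to finish.
Vendor 1: unused.
Cost = 1000×6.0 + 650×8.0 + 1000×15.0 = 26200.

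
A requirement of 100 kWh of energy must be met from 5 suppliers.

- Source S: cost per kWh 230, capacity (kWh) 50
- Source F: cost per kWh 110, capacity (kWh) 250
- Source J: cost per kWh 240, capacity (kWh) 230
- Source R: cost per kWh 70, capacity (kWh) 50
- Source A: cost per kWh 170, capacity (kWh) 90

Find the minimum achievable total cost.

9000

Use suppliers in increasing cost order.
Source R (70): use full 50 → 50 kWh to go.
Source F at 110: take 50 of its 250 → requirement met.
Source A, Source S, Source J: unused.
Cost = 50×70 + 50×110 = 9000.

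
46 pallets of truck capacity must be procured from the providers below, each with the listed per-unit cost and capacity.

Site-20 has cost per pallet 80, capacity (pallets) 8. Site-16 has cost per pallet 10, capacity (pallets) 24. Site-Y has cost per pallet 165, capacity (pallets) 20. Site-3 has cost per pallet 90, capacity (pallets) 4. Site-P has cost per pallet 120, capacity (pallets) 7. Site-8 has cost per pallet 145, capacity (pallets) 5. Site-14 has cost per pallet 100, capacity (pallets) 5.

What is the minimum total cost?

2340

Cheapest first:
Site-16 (10): use full 24 ; 22 pallets to go.
Site-20 at 80: take all 8 pallets ; 14 still needed.
Take 4 from Site-3 at 90 ; need 10 more.
Take 5 from Site-14 at 100 ; need 5 more.
Take 5 from Site-P at 120 to finish.
Site-8, Site-Y: unused.
Cost = 24×10 + 8×80 + 4×90 + 5×100 + 5×120 = 2340.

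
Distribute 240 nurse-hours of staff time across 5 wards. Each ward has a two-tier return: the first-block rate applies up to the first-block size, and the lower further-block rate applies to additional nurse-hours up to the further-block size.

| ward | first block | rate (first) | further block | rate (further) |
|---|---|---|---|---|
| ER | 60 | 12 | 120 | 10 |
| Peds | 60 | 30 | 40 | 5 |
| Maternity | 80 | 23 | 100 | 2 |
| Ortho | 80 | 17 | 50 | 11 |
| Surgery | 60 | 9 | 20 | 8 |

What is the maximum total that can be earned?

Rank every tier by rate: Peds/T1 30 > Maternity/T1 23 > Ortho/T1 17 > ER/T1 12 > Ortho/T2 11 > ER/T2 10 > Surgery/T1 9 > Surgery/T2 8 > Peds/T2 5 > Maternity/T2 2.
Peds/T1 (30): +60 ; 180 left.
Fill Maternity T1 block (80 at 23) ; 100 left.
Ortho/T1 (17): +80 ; 20 left.
ER/T1: +20 of 60 at 12; pool empty.
Total = 30×60 + 23×80 + 17×80 + 12×20 = 5240.

5240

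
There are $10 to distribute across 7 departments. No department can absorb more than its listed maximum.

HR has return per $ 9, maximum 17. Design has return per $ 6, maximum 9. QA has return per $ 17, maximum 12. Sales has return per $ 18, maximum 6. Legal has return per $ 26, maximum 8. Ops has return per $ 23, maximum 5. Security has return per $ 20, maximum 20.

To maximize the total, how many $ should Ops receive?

2

Highest return per $ first: Legal 26 > Ops 23 > Security 20 > Sales 18 > QA 17 > HR 9 > Design 6.
Legal: +8 to 8 (cap) — 2 left.
Ops: +2 (room for 5) → 2. Pool exhausted.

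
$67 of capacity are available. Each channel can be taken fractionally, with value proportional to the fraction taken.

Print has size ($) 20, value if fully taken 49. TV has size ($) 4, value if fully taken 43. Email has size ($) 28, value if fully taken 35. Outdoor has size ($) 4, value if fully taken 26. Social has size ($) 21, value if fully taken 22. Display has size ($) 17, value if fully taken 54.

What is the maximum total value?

Best value per unit of size first: TV 43/4≈10.8, Outdoor 26/4≈6.5, Display 54/17≈3.18, Print 49/20≈2.45, Email 35/28≈1.25, Social 22/21≈1.05.
Take all of TV (4 $, value 43) ; 63 $ left.
Outdoor: take in full, 4 $ for value 26 ; 59 left.
Display: take in full, 17 $ for value 54 ; 42 left.
All 20 $ of Print fit (value 49) ; 22 remain.
Only 22 $ remain; take 22/28 of Email for value 35×22/28 = 27.5.
Total value = 199.5.

199.5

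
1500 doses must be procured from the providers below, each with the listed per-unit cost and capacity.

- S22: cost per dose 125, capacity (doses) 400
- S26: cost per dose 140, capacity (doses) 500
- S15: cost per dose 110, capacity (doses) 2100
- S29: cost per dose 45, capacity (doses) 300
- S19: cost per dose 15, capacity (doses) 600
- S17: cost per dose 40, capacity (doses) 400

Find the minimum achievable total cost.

60500

Fill from the cheapest provider first.
Take 600 from S19 at 15 ; need 900 more.
S17 at 40: take all 400 doses ; 500 still needed.
Take 300 from S29 at 45 ; need 200 more.
Take 200 from S15 at 110 to finish.
S22, S26: unused.
Cost = 600×15 + 400×40 + 300×45 + 200×110 = 60500.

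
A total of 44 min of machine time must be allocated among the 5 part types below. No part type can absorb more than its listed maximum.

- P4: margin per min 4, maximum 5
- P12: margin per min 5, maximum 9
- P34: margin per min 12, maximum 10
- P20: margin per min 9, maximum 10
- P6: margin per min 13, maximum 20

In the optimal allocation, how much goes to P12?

Rank by margin per min: P6 13 > P34 12 > P20 9 > P12 5 > P4 4.
Give P6 20 to hit its cap of 20 ; 24 left.
Give P34 10 to hit its cap of 10 ; 14 left.
P20 takes 10 to reach its cap of 10 ; 4 left.
P12 has room for 9 but only 4 remain, so it gets 4.

4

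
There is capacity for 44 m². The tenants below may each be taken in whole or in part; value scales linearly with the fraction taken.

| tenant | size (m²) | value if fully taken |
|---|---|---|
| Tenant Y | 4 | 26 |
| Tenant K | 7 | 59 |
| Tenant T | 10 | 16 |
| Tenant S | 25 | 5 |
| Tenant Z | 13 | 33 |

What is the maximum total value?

Best value per unit of size first: Tenant K 59/7≈8.43, Tenant Y 26/4≈6.5, Tenant Z 33/13≈2.54, Tenant T 16/10≈1.6, Tenant S 5/25≈0.2.
Take all of Tenant K (7 m², value 59) ; 37 m² left.
Tenant Y: take in full, 4 m² for value 26 ; 33 left.
Tenant Z: take in full, 13 m² for value 33 ; 20 left.
Tenant T: take in full, 10 m² for value 16 ; 10 left.
Fill the last 10 m² with part of Tenant S: 10/25 of it earns 2.
Total value = 136.

136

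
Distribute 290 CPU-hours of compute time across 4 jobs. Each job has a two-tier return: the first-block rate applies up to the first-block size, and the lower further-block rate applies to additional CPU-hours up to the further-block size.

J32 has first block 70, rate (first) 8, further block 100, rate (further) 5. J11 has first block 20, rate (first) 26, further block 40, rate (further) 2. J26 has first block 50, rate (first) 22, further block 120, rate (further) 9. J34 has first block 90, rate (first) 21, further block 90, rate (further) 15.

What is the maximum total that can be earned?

5220

Rank every tier by rate: J11/first 26 > J26/first 22 > J34/first 21 > J34/second 15 > J26/second 9 > J32/first 8 > J32/second 5 > J11/second 2.
J11 first at 26: fill all 20 — 270 left.
Fill J26 first block (50 at 22) — 220 left.
J34 first at 21: fill all 90 — 130 left.
J34/second (15): +90 — 40 left.
J26/second: +40 of 120 at 9; pool empty.
Total = 26×20 + 22×50 + 21×90 + 15×90 + 9×40 = 5220.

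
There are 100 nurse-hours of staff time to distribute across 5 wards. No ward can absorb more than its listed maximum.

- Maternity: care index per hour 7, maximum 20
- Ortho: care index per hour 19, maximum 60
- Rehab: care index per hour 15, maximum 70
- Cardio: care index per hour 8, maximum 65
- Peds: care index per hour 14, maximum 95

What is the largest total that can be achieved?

1740

Order the wards by care index per hour: Ortho 19 > Rehab 15 > Peds 14 > Cardio 8 > Maternity 7.
Ortho: +60 to 60 (cap) ; 40 left.
Rehab has room for 70 but only 40 remain, so it gets 40.
Total = 19×60 + 15×40 = 1740.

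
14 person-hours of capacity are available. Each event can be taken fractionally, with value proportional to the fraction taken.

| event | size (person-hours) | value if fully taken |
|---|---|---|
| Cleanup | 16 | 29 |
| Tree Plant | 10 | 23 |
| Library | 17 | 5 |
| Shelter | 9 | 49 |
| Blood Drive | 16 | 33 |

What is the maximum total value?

Sort by value density: Shelter 49/9≈5.44, Tree Plant 23/10≈2.3, Blood Drive 33/16≈2.06, Cleanup 29/16≈1.81, Library 5/17≈0.294.
All 9 person-hours of Shelter fit (value 49) → 5 remain.
5 person-hours left: a 5/10 share of Tree Plant gives 23×5/10 = 11.5.
Total value = 60.5.

60.5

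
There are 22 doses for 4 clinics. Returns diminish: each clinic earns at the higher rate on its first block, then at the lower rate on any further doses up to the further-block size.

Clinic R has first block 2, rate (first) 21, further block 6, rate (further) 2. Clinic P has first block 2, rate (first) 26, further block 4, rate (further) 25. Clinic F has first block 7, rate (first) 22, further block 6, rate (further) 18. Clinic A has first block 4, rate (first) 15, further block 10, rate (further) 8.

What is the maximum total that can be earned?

Order all 8 blocks by rate: Clinic P/tier1 26 > Clinic P/tier2 25 > Clinic F/tier1 22 > Clinic R/tier1 21 > Clinic F/tier2 18 > Clinic A/tier1 15 > Clinic A/tier2 8 > Clinic R/tier2 2.
Fill Clinic P tier1 block (2 at 26) — 20 left.
Clinic P/tier2 (25): +4 — 16 left.
Clinic F/tier1 (22): +7 — 9 left.
Fill Clinic R tier1 block (2 at 21) — 7 left.
Clinic F/tier2 (18): +6 — 1 left.
1 remain; put them into Clinic A tier1 at 15.
Total = 26×2 + 25×4 + 22×7 + 21×2 + 18×6 + 15×1 = 471.

471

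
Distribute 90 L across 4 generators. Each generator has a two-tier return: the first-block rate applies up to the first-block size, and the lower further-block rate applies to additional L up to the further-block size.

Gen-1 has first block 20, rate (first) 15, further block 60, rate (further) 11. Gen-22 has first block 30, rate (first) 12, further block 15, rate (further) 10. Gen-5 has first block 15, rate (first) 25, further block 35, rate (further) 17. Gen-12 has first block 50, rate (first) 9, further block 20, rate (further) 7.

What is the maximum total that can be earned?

Rank every tier by rate: Gen-5/first 25 > Gen-5/second 17 > Gen-1/first 15 > Gen-22/first 12 > Gen-1/second 11 > Gen-22/second 10 > Gen-12/first 9 > Gen-12/second 7.
Gen-5/first (25): +15 ; 75 left.
Gen-5 second at 17: fill all 35 ; 40 left.
Gen-1 first at 15: fill all 20 ; 20 left.
Gen-22/first: +20 of 30 at 12; pool empty.
Total = 25×15 + 17×35 + 15×20 + 12×20 = 1510.

1510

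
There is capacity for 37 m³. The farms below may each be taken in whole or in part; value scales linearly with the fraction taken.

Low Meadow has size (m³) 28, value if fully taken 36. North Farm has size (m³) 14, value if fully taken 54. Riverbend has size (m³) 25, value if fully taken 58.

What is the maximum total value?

107.36

Rank by value-to-size ratio: North Farm 54/14≈3.86, Riverbend 58/25≈2.32, Low Meadow 36/28≈1.29.
All 14 m³ of North Farm fit (value 54) → 23 remain.
Only 23 m³ remain; take 23/25 of Riverbend for value 58×23/25 = 53.36.
Total value = 107.36.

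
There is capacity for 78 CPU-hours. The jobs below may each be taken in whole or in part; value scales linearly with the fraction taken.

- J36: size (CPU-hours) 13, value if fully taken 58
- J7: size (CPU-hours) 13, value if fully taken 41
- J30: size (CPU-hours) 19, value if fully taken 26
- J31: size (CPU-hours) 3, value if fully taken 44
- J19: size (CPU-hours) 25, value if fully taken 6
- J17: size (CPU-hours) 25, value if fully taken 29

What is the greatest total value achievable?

Rank by value-to-size ratio: J31 44/3≈14.7, J36 58/13≈4.46, J7 41/13≈3.15, J30 26/19≈1.37, J17 29/25≈1.16, J19 6/25≈0.24.
J31: take in full, 3 CPU-hours for value 44 — 75 left.
J36: take in full, 13 CPU-hours for value 58 — 62 left.
Take all of J7 (13 CPU-hours, value 41) — 49 CPU-hours left.
All 19 CPU-hours of J30 fit (value 26) — 30 remain.
Take all of J17 (25 CPU-hours, value 29) — 5 CPU-hours left.
5 CPU-hours left: a 5/25 share of J19 gives 6×5/25 = 1.2.
Total value = 199.2.

199.2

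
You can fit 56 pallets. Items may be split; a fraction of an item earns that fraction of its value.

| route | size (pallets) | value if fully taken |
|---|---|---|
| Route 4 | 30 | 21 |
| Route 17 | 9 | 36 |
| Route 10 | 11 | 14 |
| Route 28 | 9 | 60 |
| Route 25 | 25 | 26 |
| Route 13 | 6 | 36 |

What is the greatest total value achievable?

167.84

Sort by value density: Route 28 60/9≈6.67, Route 13 36/6≈6, Route 17 36/9≈4, Route 10 14/11≈1.27, Route 25 26/25≈1.04, Route 4 21/30≈0.7.
Route 28: take in full, 9 pallets for value 60 ; 47 left.
Route 13: take in full, 6 pallets for value 36 ; 41 left.
Take all of Route 17 (9 pallets, value 36) ; 32 pallets left.
Take all of Route 10 (11 pallets, value 14) ; 21 pallets left.
21 pallets left: a 21/25 share of Route 25 gives 26×21/25 = 21.84.
Total value = 167.84.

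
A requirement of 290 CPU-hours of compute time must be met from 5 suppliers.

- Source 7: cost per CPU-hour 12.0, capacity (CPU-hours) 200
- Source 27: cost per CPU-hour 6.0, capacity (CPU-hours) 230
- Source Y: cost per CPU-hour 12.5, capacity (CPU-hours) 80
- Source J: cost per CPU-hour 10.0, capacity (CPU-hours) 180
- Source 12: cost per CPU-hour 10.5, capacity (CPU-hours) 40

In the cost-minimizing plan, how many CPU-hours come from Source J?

60

Use suppliers in increasing cost order.
Take 230 from Source 27 at 6.0 — need 60 more.
Take 60 from Source J at 10.0 to finish.
Source 12, Source 7, Source Y: unused.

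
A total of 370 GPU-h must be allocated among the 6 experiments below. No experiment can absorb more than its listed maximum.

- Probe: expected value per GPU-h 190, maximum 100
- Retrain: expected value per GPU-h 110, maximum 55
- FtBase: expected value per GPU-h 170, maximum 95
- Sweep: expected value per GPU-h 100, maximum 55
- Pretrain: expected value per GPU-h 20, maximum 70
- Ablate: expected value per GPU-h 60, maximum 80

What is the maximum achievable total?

Highest expected value per GPU-h first: Probe 190 > FtBase 170 > Retrain 110 > Sweep 100 > Ablate 60 > Pretrain 20.
Probe: +100 to 100 (cap) ; 270 left.
FtBase takes 95 to reach its cap of 95 ; 175 left.
Retrain: +55 to 55 (cap) ; 120 left.
Sweep: +55 to 55 (cap) ; 65 left.
Ablate: +65 (room for 80) → 65. Pool exhausted.
Total = 190×100 + 110×55 + 170×95 + 100×55 + 60×65 = 50600.

50600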